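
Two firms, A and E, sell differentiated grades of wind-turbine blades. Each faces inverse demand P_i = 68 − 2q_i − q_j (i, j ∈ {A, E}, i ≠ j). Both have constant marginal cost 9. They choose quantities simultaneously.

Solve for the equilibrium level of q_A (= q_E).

11.8

Firm A's profit: π = q_A(68 − 2q_A − q_E) − 9q_A.
∂π/∂q_A = 59 − 4q_A − q_E = 0 ⇒ q_A = 14.75 − 0.25q_E.
By symmetry q_E = q_A; substituting into the reaction function, 1.25q_A = 14.75 and q_A = 11.8.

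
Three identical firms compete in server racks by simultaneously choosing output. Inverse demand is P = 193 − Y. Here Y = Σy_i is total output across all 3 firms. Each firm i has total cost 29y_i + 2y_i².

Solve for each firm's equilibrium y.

20.5

A representative firm's profit is π_i = y_i(193 − Y) − 29y_i − 2y_i², with Y = y_i + Σ_{j≠i} y_j.
First-order condition: 164 − 6y_i − Σ_{j≠i} y_j = 0.
With identical firms, set every y_j = y: then 164 − 6y − 2y = 0, i.e. y = 164/8 = 20.5.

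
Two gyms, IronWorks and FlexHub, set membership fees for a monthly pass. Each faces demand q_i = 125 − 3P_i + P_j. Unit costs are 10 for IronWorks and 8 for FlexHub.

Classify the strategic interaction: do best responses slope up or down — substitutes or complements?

strategic complements

IronWorks's profit: π = (P_{IronWorks} − 10)(125 − 3P_{IronWorks} + P_{FlexHub}).
∂π/∂P_{IronWorks} = 155 − 6P_{IronWorks} + P_{FlexHub} = 0 ⇒ P_{IronWorks} = 155/6 + (1/6)P_{FlexHub}.
The best-response slope dP_{IronWorks}/dP_{FlexHub} = 1/6 > 0: the reaction function is upward-sloping, so the choices are strategic complements.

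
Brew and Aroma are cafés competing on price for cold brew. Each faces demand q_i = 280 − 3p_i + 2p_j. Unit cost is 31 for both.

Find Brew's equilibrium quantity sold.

Brew's profit: π = (p_{Brew} − 31)(280 − 3p_{Brew} + 2p_{Aroma}).
∂π/∂p_{Brew} = 373 − 6p_{Brew} + 2p_{Aroma} = 0 ⇒ p_{Brew} = 373/6 + (1/3)p_{Aroma}.
Setting p_{Brew} = p_{Aroma} in the reaction function: p_{Brew} = 373/6 + (1/3)p_{Brew}, so p_{Brew} = (373/6) / (2/3) = 93.25.
q_{Brew} = 280 − 3·93.25 + 2·93.25 = 186.75.

186.75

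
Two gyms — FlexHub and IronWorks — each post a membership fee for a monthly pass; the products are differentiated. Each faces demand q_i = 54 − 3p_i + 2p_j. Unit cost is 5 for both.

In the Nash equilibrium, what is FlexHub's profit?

FlexHub's profit: π = (p_{FlexHub} − 5)(54 − 3p_{FlexHub} + 2p_{IronWorks}).
∂π/∂p_{FlexHub} = 69 − 6p_{FlexHub} + 2p_{IronWorks} = 0 ⇒ p_{FlexHub} = 11.5 + (1/3)p_{IronWorks}.
By symmetry p_{IronWorks} = p_{FlexHub}; substituting into the reaction function, (2/3)p_{FlexHub} = 11.5 and p_{FlexHub} = 17.25.
q_{FlexHub} = 54 − 3·17.25 + 2·17.25 = 36.75.
Profit = (17.25 − 5)·36.75 = 450.1875.

450.1875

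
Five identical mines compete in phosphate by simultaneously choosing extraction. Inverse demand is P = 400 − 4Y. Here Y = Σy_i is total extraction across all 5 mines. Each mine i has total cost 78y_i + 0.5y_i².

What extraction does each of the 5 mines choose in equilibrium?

A representative mine's profit is π_i = y_i(400 − 4Y) − 78y_i − 0.5y_i², with Y = y_i + Σ_{j≠i} y_j.
First-order condition: 322 − 9y_i − 4Σ_{j≠i} y_j = 0.
In a symmetric equilibrium every mine chooses the same y, so Σ_{j≠i} y_j = 4y. The condition becomes 322 − 25y = 0, giving y = 322/25 = 12.88.

12.88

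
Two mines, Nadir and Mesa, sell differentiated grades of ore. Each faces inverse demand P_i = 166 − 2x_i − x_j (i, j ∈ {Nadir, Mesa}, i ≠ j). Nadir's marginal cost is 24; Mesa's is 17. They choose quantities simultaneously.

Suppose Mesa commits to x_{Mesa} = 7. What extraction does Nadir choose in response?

Mine Nadir's profit: π = x_{Nadir}(166 − 2x_{Nadir} − x_{Mesa}) − 24x_{Nadir}.
∂π/∂x_{Nadir} = 142 − 4x_{Nadir} − x_{Mesa} = 0 ⇒ x_{Nadir} = 35.5 − 0.25x_{Mesa}.
At x_{Mesa} = 7: x_{Nadir} = 35.5 − 0.25·7 = 33.75.

33.75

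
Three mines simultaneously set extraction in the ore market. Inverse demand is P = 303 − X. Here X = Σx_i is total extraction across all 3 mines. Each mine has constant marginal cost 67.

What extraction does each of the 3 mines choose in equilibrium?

A representative mine's profit is π_i = x_i(303 − X) − 67x_i, with X = x_i + Σ_{j≠i} x_j.
First-order condition: 236 − 2x_i − Σ_{j≠i} x_j = 0.
With identical mines, set every x_j = x: then 236 − 2x − 2x = 0, i.e. x = 236/4 = 59.

59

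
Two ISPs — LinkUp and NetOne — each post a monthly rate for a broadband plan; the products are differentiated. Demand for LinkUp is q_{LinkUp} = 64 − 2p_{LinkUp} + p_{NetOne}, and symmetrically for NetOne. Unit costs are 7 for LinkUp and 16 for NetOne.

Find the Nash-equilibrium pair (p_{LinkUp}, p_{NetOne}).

27.2, 30.8

LinkUp's profit: π = (p_{LinkUp} − 7)(64 − 2p_{LinkUp} + p_{NetOne}).
∂π/∂p_{LinkUp} = 78 − 4p_{LinkUp} + p_{NetOne} = 0 ⇒ p_{LinkUp} = 19.5 + 0.25p_{NetOne}.
Similarly p_{NetOne} = 24 + 0.25p_{LinkUp}.
Substituting the second reaction function into the first: p_{LinkUp} = 19.5 + 0.25(24 + 0.25p_{LinkUp}), which gives 0.9375p_{LinkUp} = 25.5 ⇒ p_{LinkUp} = 27.2.
Then p_{NetOne} = 24 + 0.25·27.2 = 30.8.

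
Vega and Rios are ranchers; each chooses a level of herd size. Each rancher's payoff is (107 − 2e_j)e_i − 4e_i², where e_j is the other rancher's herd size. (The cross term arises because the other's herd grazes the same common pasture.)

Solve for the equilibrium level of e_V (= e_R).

10.7

Vega's payoff is (107 − 2e_R)e_V − 4e_V².
∂π/∂e_V = 107 − 2e_R − 8e_V = 0, so e_V = 13.375 − 0.25e_R.
The game is symmetric, so in equilibrium e_R = e_V: the reaction function gives 1.25e_V = 13.375, hence e_V = 10.7.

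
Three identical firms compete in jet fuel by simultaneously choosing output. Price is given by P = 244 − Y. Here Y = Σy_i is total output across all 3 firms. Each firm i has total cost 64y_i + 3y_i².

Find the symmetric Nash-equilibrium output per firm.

A representative firm's profit is π_i = y_i(244 − Y) − 64y_i − 3y_i², with Y = y_i + Σ_{j≠i} y_j.
First-order condition: 180 − 8y_i − Σ_{j≠i} y_j = 0.
With identical firms, set every y_j = y: then 180 − 8y − 2y = 0, i.e. y = 180/10 = 18.

18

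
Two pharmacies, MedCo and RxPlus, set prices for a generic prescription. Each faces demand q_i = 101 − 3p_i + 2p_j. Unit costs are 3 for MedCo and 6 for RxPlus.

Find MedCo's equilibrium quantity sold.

MedCo's profit: π = (p_{MedCo} − 3)(101 − 3p_{MedCo} + 2p_{RxPlus}).
∂π/∂p_{MedCo} = 110 − 6p_{MedCo} + 2p_{RxPlus} = 0 ⇒ p_{MedCo} = 55/3 + (1/3)p_{RxPlus}.
Similarly p_{RxPlus} = 119/6 + (1/3)p_{MedCo}.
Solving the two reaction functions simultaneously: (1 − (1/3)(1/3))p_{MedCo} = 55/3 + (1/3)·(119/6), so (8/9)p_{MedCo} = 449/18 and p_{MedCo} = 28.0625.
Then p_{RxPlus} = 119/6 + (1/3)·28.0625 = 29.1875.
q_{MedCo} = 101 − 3·28.0625 + 2·29.1875 = 75.1875.

75.1875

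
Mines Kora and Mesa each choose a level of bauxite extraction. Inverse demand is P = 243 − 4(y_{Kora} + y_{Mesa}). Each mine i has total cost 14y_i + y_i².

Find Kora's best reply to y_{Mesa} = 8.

19.7

Mine Kora's profit: π = y_{Kora}(243 − 4(y_{Kora} + y_{Mesa})) − 14y_{Kora} − y_{Kora}².
∂π/∂y_{Kora} = 229 − 10y_{Kora} − 4y_{Mesa} = 0, so y_{Kora} = 22.9 − 0.4y_{Mesa}.
At y_{Mesa} = 8: y_{Kora} = 22.9 − 0.4·8 = 19.7.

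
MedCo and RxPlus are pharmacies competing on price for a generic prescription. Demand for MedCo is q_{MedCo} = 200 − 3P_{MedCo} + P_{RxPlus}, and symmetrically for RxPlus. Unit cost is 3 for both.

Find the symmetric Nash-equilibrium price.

41.8

MedCo's profit: π = (P_{MedCo} − 3)(200 − 3P_{MedCo} + P_{RxPlus}).
∂π/∂P_{MedCo} = 209 − 6P_{MedCo} + P_{RxPlus} = 0 ⇒ P_{MedCo} = 209/6 + (1/6)P_{RxPlus}.
The game is symmetric, so in equilibrium P_{RxPlus} = P_{MedCo}: the reaction function gives (5/6)P_{MedCo} = 209/6, hence P_{MedCo} = 41.8.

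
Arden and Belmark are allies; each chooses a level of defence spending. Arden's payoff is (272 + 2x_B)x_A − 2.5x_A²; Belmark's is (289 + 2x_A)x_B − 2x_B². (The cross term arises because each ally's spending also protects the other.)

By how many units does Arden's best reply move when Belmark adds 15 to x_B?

Expanding Arden's payoff: 272x_A + 2x_Bx_A − 2.5x_A².
∂π/∂x_A = 272 + 2x_B − 5x_A = 0, so x_A = 54.4 + 0.4x_B.
The reaction-function slope is 0.4, so a 15-unit rise in x_B moves x_A by 0.4 × 15 = 6. Arden's best response rises — the actions are strategic complements.

6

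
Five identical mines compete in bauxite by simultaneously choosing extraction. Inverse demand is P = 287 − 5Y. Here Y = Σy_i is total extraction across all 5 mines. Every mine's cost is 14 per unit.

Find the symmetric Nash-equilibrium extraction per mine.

A representative mine's profit is π_i = y_i(287 − 5Y) − 14y_i, with Y = y_i + Σ_{j≠i} y_j.
First-order condition: 273 − 10y_i − 5Σ_{j≠i} y_j = 0.
Imposing symmetry (y_j = y for all j) turns Σ_{j≠i} y_j into 4y, so 273 = 30y and y = 9.1.

9.1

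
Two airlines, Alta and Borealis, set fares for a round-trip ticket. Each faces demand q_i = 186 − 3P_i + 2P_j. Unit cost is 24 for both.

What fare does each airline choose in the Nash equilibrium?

64.5

Alta's profit: π = (P_{Alta} − 24)(186 − 3P_{Alta} + 2P_{Borealis}).
∂π/∂P_{Alta} = 258 − 6P_{Alta} + 2P_{Borealis} = 0 ⇒ P_{Alta} = 43 + (1/3)P_{Borealis}.
By symmetry P_{Borealis} = P_{Alta}; substituting into the reaction function, (2/3)P_{Alta} = 43 and P_{Alta} = 64.5.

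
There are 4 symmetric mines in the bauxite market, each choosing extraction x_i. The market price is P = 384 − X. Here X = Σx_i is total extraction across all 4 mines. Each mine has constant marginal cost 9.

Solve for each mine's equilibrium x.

A representative mine's profit is π_i = x_i(384 − X) − 9x_i, with X = x_i + Σ_{j≠i} x_j.
First-order condition: 375 − 2x_i − Σ_{j≠i} x_j = 0.
With identical mines, set every x_j = x: then 375 − 2x − 3x = 0, i.e. x = 375/5 = 75.

75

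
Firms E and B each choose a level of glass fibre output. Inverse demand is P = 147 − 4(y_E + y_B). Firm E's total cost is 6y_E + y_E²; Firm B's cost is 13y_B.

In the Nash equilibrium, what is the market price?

61.5

Firm E's profit: π = y_E(147 − 4(y_E + y_B)) − 6y_E − y_E².
∂π/∂y_E = 141 − 10y_E − 4y_B = 0, so y_E = 14.1 − 0.4y_B.
For B: ∂π/∂y_B = 134 − 8y_B − 4y_E = 0 ⇒ y_B = 16.75 − 0.5y_E.
Plugging y_B into E's best response: y_E = 14.1 − 0.4(16.75 − 0.5y_E) ⇒ 0.8y_E = 7.4, so y_E = 9.25.
Then y_B = 16.75 − 0.5·9.25 = 12.125.
Equilibrium price: P = 147 − 4·21.375 = 61.5.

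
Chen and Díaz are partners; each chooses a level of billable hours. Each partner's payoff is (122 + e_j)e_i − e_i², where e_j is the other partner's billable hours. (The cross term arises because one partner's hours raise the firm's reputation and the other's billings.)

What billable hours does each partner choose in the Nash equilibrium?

Chen's payoff is (122 + e_D)e_C − e_C².
∂π/∂e_C = 122 + e_D − 2e_C = 0, so e_C = 61 + 0.5e_D.
By symmetry e_D = e_C; substituting into the reaction function, 0.5e_C = 61 and e_C = 122.

122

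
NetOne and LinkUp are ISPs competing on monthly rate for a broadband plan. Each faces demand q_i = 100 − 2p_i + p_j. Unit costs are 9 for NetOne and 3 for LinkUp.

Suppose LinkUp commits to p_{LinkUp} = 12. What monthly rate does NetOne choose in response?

NetOne's profit: π = (p_{NetOne} − 9)(100 − 2p_{NetOne} + p_{LinkUp}).
∂π/∂p_{NetOne} = 118 − 4p_{NetOne} + p_{LinkUp} = 0 ⇒ p_{NetOne} = 29.5 + 0.25p_{LinkUp}.
At p_{LinkUp} = 12: p_{NetOne} = 29.5 + 0.25·12 = 32.5.

32.5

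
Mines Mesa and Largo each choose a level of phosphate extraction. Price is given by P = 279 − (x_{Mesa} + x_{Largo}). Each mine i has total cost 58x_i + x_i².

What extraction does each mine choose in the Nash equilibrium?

Mine Mesa's profit: π = x_{Mesa}(279 − (x_{Mesa} + x_{Largo})) − 58x_{Mesa} − x_{Mesa}².
∂π/∂x_{Mesa} = 221 − 4x_{Mesa} − x_{Largo} = 0, so x_{Mesa} = 55.25 − 0.25x_{Largo}.
The game is symmetric, so in equilibrium x_{Largo} = x_{Mesa}: the reaction function gives 1.25x_{Mesa} = 55.25, hence x_{Mesa} = 44.2.

44.2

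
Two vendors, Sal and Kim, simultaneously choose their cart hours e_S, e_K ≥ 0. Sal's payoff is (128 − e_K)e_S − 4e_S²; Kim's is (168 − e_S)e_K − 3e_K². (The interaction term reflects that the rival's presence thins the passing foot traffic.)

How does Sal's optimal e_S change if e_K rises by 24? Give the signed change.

-3

Expanding Sal's payoff: 128e_S − e_Ke_S − 4e_S².
∂π/∂e_S = 128 − e_K − 8e_S = 0, so e_S = 16 − 0.125e_K.
The reaction-function slope is −0.125, so a 24-unit rise in e_K moves e_S by −0.125 × 24 = −3. Sal's best response falls — the actions are strategic substitutes.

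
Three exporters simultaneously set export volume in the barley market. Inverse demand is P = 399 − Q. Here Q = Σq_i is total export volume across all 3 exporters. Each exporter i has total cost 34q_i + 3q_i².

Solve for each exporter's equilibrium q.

36.5

A representative exporter's profit is π_i = q_i(399 − Q) − 34q_i − 3q_i², with Q = q_i + Σ_{j≠i} q_j.
First-order condition: 365 − 8q_i − Σ_{j≠i} q_j = 0.
With identical exporters, set every q_j = q: then 365 − 8q − 2q = 0, i.e. q = 365/10 = 36.5.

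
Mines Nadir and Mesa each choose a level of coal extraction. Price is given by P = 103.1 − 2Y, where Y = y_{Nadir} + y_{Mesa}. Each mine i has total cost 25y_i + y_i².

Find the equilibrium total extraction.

Mine Nadir's profit: π = y_{Nadir}(103.1 − 2(y_{Nadir} + y_{Mesa})) − 25y_{Nadir} − y_{Nadir}².
∂π/∂y_{Nadir} = 78.1 − 6y_{Nadir} − 2y_{Mesa} = 0, so y_{Nadir} = 781/60 − (1/3)y_{Mesa}.
Setting y_{Nadir} = y_{Mesa} in the reaction function: y_{Nadir} = 781/60 − (1/3)y_{Nadir}, so y_{Nadir} = (781/60) / (4/3) = 9.7625.
Total extraction: 9.7625 + 9.7625 = 19.525.

19.525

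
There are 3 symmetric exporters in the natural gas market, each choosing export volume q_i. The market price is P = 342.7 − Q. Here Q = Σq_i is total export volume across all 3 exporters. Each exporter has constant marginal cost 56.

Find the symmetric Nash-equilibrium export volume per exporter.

71.675

A representative exporter's profit is π_i = q_i(342.7 − Q) − 56q_i, with Q = q_i + Σ_{j≠i} q_j.
First-order condition: 286.7 − 2q_i − Σ_{j≠i} q_j = 0.
In a symmetric equilibrium every exporter chooses the same q, so Σ_{j≠i} q_j = 2q. The condition becomes 286.7 − 4q = 0, giving q = 286.7/4 = 71.675.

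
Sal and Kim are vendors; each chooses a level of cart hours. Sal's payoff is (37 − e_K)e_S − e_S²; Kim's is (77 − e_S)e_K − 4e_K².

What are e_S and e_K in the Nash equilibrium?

14.6, 7.8

Expanding Sal's payoff: 37e_S − e_Ke_S − e_S².
∂π/∂e_S = 37 − e_K − 2e_S = 0, so e_S = 18.5 − 0.5e_K.
Likewise for Kim: e_K = 9.625 − 0.125e_S.
Plugging e_K into Sal's best response: e_S = 18.5 − 0.5(9.625 − 0.125e_S) ⇒ 0.9375e_S = 13.6875, so e_S = 14.6.
Then e_K = 9.625 − 0.125·14.6 = 7.8.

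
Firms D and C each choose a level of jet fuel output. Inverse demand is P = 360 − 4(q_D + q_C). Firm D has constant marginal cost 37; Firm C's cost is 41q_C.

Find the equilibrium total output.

Firm D's profit: π = q_D(360 − 4(q_D + q_C)) − 37q_D.
∂π/∂q_D = 323 − 8q_D − 4q_C = 0, so q_D = 40.375 − 0.5q_C.
By the same steps for C: q_C = 39.875 − 0.5q_D.
Substituting the second reaction function into the first: q_D = 40.375 − 0.5(39.875 − 0.5q_D), which gives 0.75q_D = 20.4375 ⇒ q_D = 27.25.
Then q_C = 39.875 − 0.5·27.25 = 26.25.
Total output: 27.25 + 26.25 = 53.5.

53.5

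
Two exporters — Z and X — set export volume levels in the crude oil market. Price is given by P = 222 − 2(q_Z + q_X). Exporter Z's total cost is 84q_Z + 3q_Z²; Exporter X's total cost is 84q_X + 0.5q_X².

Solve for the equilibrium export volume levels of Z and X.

9, 24

Exporter Z's profit: π = q_Z(222 − 2(q_Z + q_X)) − 84q_Z − 3q_Z².
∂π/∂q_Z = 138 − 10q_Z − 2q_X = 0, so q_Z = 13.8 − 0.2q_X.
For X: ∂π/∂q_X = 138 − 5q_X − 2q_Z = 0 ⇒ q_X = 27.6 − 0.4q_Z.
Substituting the second reaction function into the first: q_Z = 13.8 − 0.2(27.6 − 0.4q_Z), which gives 0.92q_Z = 8.28 ⇒ q_Z = 9.
Then q_X = 27.6 − 0.4·9 = 24.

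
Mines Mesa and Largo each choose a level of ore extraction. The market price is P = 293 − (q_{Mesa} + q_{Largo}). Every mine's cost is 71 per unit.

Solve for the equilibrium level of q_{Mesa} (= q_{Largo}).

74

Mine Mesa's profit: π = q_{Mesa}(293 − (q_{Mesa} + q_{Largo})) − 71q_{Mesa}.
∂π/∂q_{Mesa} = 222 − 2q_{Mesa} − q_{Largo} = 0, so q_{Mesa} = 111 − 0.5q_{Largo}.
By symmetry q_{Largo} = q_{Mesa}; substituting into the reaction function, 1.5q_{Mesa} = 111 and q_{Mesa} = 74.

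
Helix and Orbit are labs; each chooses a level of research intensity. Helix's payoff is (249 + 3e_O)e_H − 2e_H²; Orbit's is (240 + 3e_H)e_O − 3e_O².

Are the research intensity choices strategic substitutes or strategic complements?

strategic complements

Expanding Helix's payoff: 249e_H + 3e_Oe_H − 2e_H².
∂π/∂e_H = 249 + 3e_O − 4e_H = 0, so e_H = 62.25 + 0.75e_O.
The best-response slope de_H/de_O = 0.75 > 0: the reaction function is upward-sloping, so the choices are strategic complements.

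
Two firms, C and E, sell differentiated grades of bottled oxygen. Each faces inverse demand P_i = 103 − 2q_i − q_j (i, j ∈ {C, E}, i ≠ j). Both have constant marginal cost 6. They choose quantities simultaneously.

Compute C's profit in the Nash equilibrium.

752.72

Firm C's profit: π = q_C(103 − 2q_C − q_E) − 6q_C.
∂π/∂q_C = 97 − 4q_C − q_E = 0 ⇒ q_C = 24.25 − 0.25q_E.
Setting q_C = q_E in the reaction function: q_C = 24.25 − 0.25q_C, so q_C = 24.25 / 1.25 = 19.4.
P_C = 103 − 2·19.4 − 19.4 = 44.8.
Profit = (44.8 − 6)·19.4 = 752.72.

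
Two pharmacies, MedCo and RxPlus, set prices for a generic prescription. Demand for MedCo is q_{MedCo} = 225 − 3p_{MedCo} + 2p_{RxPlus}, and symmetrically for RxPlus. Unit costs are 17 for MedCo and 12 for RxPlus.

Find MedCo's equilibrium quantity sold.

MedCo's profit: π = (p_{MedCo} − 17)(225 − 3p_{MedCo} + 2p_{RxPlus}).
∂π/∂p_{MedCo} = 276 − 6p_{MedCo} + 2p_{RxPlus} = 0 ⇒ p_{MedCo} = 46 + (1/3)p_{RxPlus}.
Similarly p_{RxPlus} = 43.5 + (1/3)p_{MedCo}.
Substituting the second reaction function into the first: p_{MedCo} = 46 + (1/3)(43.5 + (1/3)p_{MedCo}), which gives (8/9)p_{MedCo} = 60.5 ⇒ p_{MedCo} = 68.0625.
Then p_{RxPlus} = 43.5 + (1/3)·68.0625 = 66.1875.
q_{MedCo} = 225 − 3·68.0625 + 2·66.1875 = 153.1875.

153.1875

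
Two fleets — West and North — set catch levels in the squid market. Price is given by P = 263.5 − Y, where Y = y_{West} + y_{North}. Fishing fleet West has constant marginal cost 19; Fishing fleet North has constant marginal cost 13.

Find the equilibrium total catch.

Fishing fleet West's profit: π = y_{West}(263.5 − (y_{West} + y_{North})) − 19y_{West}.
∂π/∂y_{West} = 244.5 − 2y_{West} − y_{North} = 0, so y_{West} = 122.25 − 0.5y_{North}.
By the same steps for North: y_{North} = 125.25 − 0.5y_{West}.
Solving the two reaction functions simultaneously: (1 − (−0.5)(−0.5))y_{West} = 122.25 − 0.5·125.25, so 0.75y_{West} = 59.625 and y_{West} = 79.5.
Then y_{North} = 125.25 − 0.5·79.5 = 85.5.
Total catch: 79.5 + 85.5 = 165.

165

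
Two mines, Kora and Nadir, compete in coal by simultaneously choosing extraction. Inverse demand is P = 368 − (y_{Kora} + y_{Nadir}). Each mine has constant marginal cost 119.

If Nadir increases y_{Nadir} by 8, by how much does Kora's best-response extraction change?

-4

Mine Kora's profit: π = y_{Kora}(368 − (y_{Kora} + y_{Nadir})) − 119y_{Kora}.
∂π/∂y_{Kora} = 249 − 2y_{Kora} − y_{Nadir} = 0, so y_{Kora} = 124.5 − 0.5y_{Nadir}.
The reaction-function slope is −0.5, so an 8-unit rise in y_{Nadir} moves y_{Kora} by −0.5 × 8 = −4. Kora's best response falls — the actions are strategic substitutes.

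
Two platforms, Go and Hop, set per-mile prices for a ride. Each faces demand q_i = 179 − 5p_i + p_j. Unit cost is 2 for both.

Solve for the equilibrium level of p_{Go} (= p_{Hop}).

Go's profit: π = (p_{Go} − 2)(179 − 5p_{Go} + p_{Hop}).
∂π/∂p_{Go} = 189 − 10p_{Go} + p_{Hop} = 0 ⇒ p_{Go} = 18.9 + 0.1p_{Hop}.
Setting p_{Go} = p_{Hop} in the reaction function: p_{Go} = 18.9 + 0.1p_{Go}, so p_{Go} = 18.9 / 0.9 = 21.

21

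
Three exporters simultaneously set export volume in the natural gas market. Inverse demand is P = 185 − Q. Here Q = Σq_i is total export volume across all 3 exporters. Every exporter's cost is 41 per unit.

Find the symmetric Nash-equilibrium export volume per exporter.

A representative exporter's profit is π_i = q_i(185 − Q) − 41q_i, with Q = q_i + Σ_{j≠i} q_j.
First-order condition: 144 − 2q_i − Σ_{j≠i} q_j = 0.
With identical exporters, set every q_j = q: then 144 − 2q − 2q = 0, i.e. q = 144/4 = 36.

36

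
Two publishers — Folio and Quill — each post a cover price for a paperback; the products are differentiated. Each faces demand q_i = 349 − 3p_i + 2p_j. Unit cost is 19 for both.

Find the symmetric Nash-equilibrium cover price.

101.5

Folio's profit: π = (p_{Folio} − 19)(349 − 3p_{Folio} + 2p_{Quill}).
∂π/∂p_{Folio} = 406 − 6p_{Folio} + 2p_{Quill} = 0 ⇒ p_{Folio} = 203/3 + (1/3)p_{Quill}.
The game is symmetric, so in equilibrium p_{Quill} = p_{Folio}: the reaction function gives (2/3)p_{Folio} = 203/3, hence p_{Folio} = 101.5.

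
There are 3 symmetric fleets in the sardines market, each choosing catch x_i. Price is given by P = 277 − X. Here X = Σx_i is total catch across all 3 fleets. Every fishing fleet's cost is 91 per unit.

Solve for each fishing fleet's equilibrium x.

46.5

A representative fishing fleet's profit is π_i = x_i(277 − X) − 91x_i, with X = x_i + Σ_{j≠i} x_j.
First-order condition: 186 − 2x_i − Σ_{j≠i} x_j = 0.
Imposing symmetry (x_j = x for all j) turns Σ_{j≠i} x_j into 2x, so 186 = 4x and x = 46.5.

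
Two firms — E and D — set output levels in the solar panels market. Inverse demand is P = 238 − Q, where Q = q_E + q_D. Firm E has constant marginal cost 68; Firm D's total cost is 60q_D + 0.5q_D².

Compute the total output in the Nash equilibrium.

103.6

Firm E's profit: π = q_E(238 − (q_E + q_D)) − 68q_E.
∂π/∂q_E = 170 − 2q_E − q_D = 0, so q_E = 85 − 0.5q_D.
For D: ∂π/∂q_D = 178 − 3q_D − q_E = 0 ⇒ q_D = 178/3 − (1/3)q_E.
Solving the two reaction functions simultaneously: (1 − (−0.5)(−1/3))q_E = 85 − 0.5·(178/3), so (5/6)q_E = 166/3 and q_E = 66.4.
Then q_D = 178/3 − (1/3)·66.4 = 37.2.
Total output: 66.4 + 37.2 = 103.6.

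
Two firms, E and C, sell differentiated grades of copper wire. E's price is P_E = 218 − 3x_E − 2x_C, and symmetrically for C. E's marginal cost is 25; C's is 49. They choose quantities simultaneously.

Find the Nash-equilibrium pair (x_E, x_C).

Firm E's profit: π = x_E(218 − 3x_E − 2x_C) − 25x_E.
∂π/∂x_E = 193 − 6x_E − 2x_C = 0 ⇒ x_E = 193/6 − (1/3)x_C.
Similarly x_C = 169/6 − (1/3)x_E.
Solving the two reaction functions simultaneously: (1 − (−1/3)(−1/3))x_E = 193/6 − (1/3)·(169/6), so (8/9)x_E = 205/9 and x_E = 25.625.
Then x_C = 169/6 − (1/3)·25.625 = 19.625.

25.625, 19.625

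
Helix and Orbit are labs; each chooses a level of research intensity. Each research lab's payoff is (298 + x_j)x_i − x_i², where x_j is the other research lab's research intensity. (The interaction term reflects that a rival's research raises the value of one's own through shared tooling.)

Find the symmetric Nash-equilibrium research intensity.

Helix's payoff is (298 + x_O)x_H − x_H².
∂π/∂x_H = 298 + x_O − 2x_H = 0, so x_H = 149 + 0.5x_O.
Setting x_H = x_O in the reaction function: x_H = 149 + 0.5x_H, so x_H = 149 / 0.5 = 298.

298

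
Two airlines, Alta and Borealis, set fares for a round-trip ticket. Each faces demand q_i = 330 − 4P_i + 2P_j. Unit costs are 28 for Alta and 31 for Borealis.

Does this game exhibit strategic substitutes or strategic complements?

Alta's profit: π = (P_{Alta} − 28)(330 − 4P_{Alta} + 2P_{Borealis}).
∂π/∂P_{Alta} = 442 − 8P_{Alta} + 2P_{Borealis} = 0 ⇒ P_{Alta} = 55.25 + 0.25P_{Borealis}.
The best-response slope dP_{Alta}/dP_{Borealis} = 0.25 > 0: the reaction function is upward-sloping, so the choices are strategic complements.

strategic complements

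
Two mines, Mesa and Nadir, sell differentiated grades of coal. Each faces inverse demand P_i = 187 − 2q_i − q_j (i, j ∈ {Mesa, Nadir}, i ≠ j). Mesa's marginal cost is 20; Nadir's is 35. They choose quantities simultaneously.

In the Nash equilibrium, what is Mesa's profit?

Mine Mesa's profit: π = q_{Mesa}(187 − 2q_{Mesa} − q_{Nadir}) − 20q_{Mesa}.
∂π/∂q_{Mesa} = 167 − 4q_{Mesa} − q_{Nadir} = 0 ⇒ q_{Mesa} = 41.75 − 0.25q_{Nadir}.
Similarly q_{Nadir} = 38 − 0.25q_{Mesa}.
Plugging q_{Nadir} into Mesa's best response: q_{Mesa} = 41.75 − 0.25(38 − 0.25q_{Mesa}) ⇒ 0.9375q_{Mesa} = 32.25, so q_{Mesa} = 34.4.
Then q_{Nadir} = 38 − 0.25·34.4 = 29.4.
P_{Mesa} = 187 − 2·34.4 − 29.4 = 88.8.
Profit = (88.8 − 20)·34.4 = 2366.72.

2366.72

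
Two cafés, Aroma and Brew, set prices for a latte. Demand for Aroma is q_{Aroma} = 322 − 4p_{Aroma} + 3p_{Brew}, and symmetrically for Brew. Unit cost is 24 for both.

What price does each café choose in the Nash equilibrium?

Aroma's profit: π = (p_{Aroma} − 24)(322 − 4p_{Aroma} + 3p_{Brew}).
∂π/∂p_{Aroma} = 418 − 8p_{Aroma} + 3p_{Brew} = 0 ⇒ p_{Aroma} = 52.25 + 0.375p_{Brew}.
The game is symmetric, so in equilibrium p_{Brew} = p_{Aroma}: the reaction function gives 0.625p_{Aroma} = 52.25, hence p_{Aroma} = 83.6.

83.6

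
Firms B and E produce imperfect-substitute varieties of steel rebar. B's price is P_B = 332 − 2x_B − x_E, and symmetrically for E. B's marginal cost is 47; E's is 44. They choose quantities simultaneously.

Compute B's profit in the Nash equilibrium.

6452.48

Firm B's profit: π = x_B(332 − 2x_B − x_E) − 47x_B.
∂π/∂x_B = 285 − 4x_B − x_E = 0 ⇒ x_B = 71.25 − 0.25x_E.
Similarly x_E = 72 − 0.25x_B.
Solving the two reaction functions simultaneously: (1 − (−0.25)(−0.25))x_B = 71.25 − 0.25·72, so 0.9375x_B = 53.25 and x_B = 56.8.
Then x_E = 72 − 0.25·56.8 = 57.8.
P_B = 332 − 2·56.8 − 57.8 = 160.6.
Profit = (160.6 − 47)·56.8 = 6452.48.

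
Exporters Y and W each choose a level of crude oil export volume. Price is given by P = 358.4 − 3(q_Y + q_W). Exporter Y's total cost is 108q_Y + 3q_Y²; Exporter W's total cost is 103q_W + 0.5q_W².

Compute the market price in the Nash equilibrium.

Exporter Y's profit: π = q_Y(358.4 − 3(q_Y + q_W)) − 108q_Y − 3q_Y².
∂π/∂q_Y = 250.4 − 12q_Y − 3q_W = 0, so q_Y = 313/15 − 0.25q_W.
For W: ∂π/∂q_W = 255.4 − 7q_W − 3q_Y = 0 ⇒ q_W = 1277/35 − (3/7)q_Y.
Substituting the second reaction function into the first: q_Y = 313/15 − 0.25(1277/35 − (3/7)q_Y), which gives (25/28)q_Y = 4933/420 ⇒ q_Y = 4933/375.
Then q_W = 1277/35 − (3/7)·(4933/375) = 30.848.
Equilibrium price: P = 358.4 − 3·(16501/375) = 226.392.

226.392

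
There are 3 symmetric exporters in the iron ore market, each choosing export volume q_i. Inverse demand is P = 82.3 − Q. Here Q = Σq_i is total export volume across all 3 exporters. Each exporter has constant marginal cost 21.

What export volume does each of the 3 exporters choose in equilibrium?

A representative exporter's profit is π_i = q_i(82.3 − Q) − 21q_i, with Q = q_i + Σ_{j≠i} q_j.
First-order condition: 61.3 − 2q_i − Σ_{j≠i} q_j = 0.
With identical exporters, set every q_j = q: then 61.3 − 2q − 2q = 0, i.e. q = 61.3/4 = 15.325.

15.325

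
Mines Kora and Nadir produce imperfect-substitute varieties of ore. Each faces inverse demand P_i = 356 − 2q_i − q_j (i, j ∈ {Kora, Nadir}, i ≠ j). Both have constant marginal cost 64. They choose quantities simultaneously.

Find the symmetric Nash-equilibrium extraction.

Mine Kora's profit: π = q_{Kora}(356 − 2q_{Kora} − q_{Nadir}) − 64q_{Kora}.
∂π/∂q_{Kora} = 292 − 4q_{Kora} − q_{Nadir} = 0 ⇒ q_{Kora} = 73 − 0.25q_{Nadir}.
By symmetry q_{Nadir} = q_{Kora}; substituting into the reaction function, 1.25q_{Kora} = 73 and q_{Kora} = 58.4.

58.4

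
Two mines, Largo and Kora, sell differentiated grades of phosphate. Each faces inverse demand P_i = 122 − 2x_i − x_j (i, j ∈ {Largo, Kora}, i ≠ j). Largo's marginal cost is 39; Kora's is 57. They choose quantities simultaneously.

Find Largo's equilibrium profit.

Mine Largo's profit: π = x_{Largo}(122 − 2x_{Largo} − x_{Kora}) − 39x_{Largo}.
∂π/∂x_{Largo} = 83 − 4x_{Largo} − x_{Kora} = 0 ⇒ x_{Largo} = 20.75 − 0.25x_{Kora}.
Similarly x_{Kora} = 16.25 − 0.25x_{Largo}.
Substituting the second reaction function into the first: x_{Largo} = 20.75 − 0.25(16.25 − 0.25x_{Largo}), which gives 0.9375x_{Largo} = 16.6875 ⇒ x_{Largo} = 17.8.
Then x_{Kora} = 16.25 − 0.25·17.8 = 11.8.
P_{Largo} = 122 − 2·17.8 − 11.8 = 74.6.
Profit = (74.6 − 39)·17.8 = 633.68.

633.68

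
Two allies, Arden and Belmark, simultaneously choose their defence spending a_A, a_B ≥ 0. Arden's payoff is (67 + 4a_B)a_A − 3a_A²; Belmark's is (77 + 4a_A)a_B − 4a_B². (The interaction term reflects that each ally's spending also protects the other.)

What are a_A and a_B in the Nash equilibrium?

Expanding Arden's payoff: 67a_A + 4a_Ba_A − 3a_A².
∂π/∂a_A = 67 + 4a_B − 6a_A = 0, so a_A = 67/6 + (2/3)a_B.
Likewise for Belmark: a_B = 9.625 + 0.5a_A.
Plugging a_B into Arden's best response: a_A = 67/6 + (2/3)(9.625 + 0.5a_A) ⇒ (2/3)a_A = 211/12, so a_A = 26.375.
Then a_B = 9.625 + 0.5·26.375 = 22.8125.

26.375, 22.8125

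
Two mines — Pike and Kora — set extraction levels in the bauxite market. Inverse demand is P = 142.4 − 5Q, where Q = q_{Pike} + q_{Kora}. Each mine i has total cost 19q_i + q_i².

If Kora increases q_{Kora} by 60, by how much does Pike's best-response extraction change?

-25

Mine Pike's profit: π = q_{Pike}(142.4 − 5(q_{Pike} + q_{Kora})) − 19q_{Pike} − q_{Pike}².
∂π/∂q_{Pike} = 123.4 − 12q_{Pike} − 5q_{Kora} = 0, so q_{Pike} = 617/60 − (5/12)q_{Kora}.
The reaction-function slope is −5/12, so a 60-unit rise in q_{Kora} moves q_{Pike} by −5/12 × 60 = −25. Pike's best response falls — the actions are strategic substitutes.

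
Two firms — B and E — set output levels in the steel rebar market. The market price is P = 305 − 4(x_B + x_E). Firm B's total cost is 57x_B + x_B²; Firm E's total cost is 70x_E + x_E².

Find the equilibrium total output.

34.5

Firm B's profit: π = x_B(305 − 4(x_B + x_E)) − 57x_B − x_B².
∂π/∂x_B = 248 − 10x_B − 4x_E = 0, so x_B = 24.8 − 0.4x_E.
By the same steps for E: x_E = 23.5 − 0.4x_B.
Substituting the second reaction function into the first: x_B = 24.8 − 0.4(23.5 − 0.4x_B), which gives 0.84x_B = 15.4 ⇒ x_B = 55/3.
Then x_E = 23.5 − 0.4·(55/3) = 97/6.
Total output: 55/3 + 97/6 = 34.5.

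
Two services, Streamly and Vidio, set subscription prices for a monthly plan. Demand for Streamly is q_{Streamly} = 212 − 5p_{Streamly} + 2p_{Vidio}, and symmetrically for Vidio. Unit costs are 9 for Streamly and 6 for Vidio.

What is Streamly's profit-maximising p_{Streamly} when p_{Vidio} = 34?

32.5

Streamly's profit: π = (p_{Streamly} − 9)(212 − 5p_{Streamly} + 2p_{Vidio}).
∂π/∂p_{Streamly} = 257 − 10p_{Streamly} + 2p_{Vidio} = 0 ⇒ p_{Streamly} = 25.7 + 0.2p_{Vidio}.
At p_{Vidio} = 34: p_{Streamly} = 25.7 + 0.2·34 = 32.5.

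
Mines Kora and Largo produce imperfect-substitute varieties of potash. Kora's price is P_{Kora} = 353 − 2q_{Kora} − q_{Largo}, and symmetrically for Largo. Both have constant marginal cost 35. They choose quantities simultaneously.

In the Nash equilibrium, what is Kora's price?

Mine Kora's profit: π = q_{Kora}(353 − 2q_{Kora} − q_{Largo}) − 35q_{Kora}.
∂π/∂q_{Kora} = 318 − 4q_{Kora} − q_{Largo} = 0 ⇒ q_{Kora} = 79.5 − 0.25q_{Largo}.
By symmetry q_{Largo} = q_{Kora}; substituting into the reaction function, 1.25q_{Kora} = 79.5 and q_{Kora} = 63.6.
P_{Kora} = 353 − 2·63.6 − 63.6 = 162.2.

162.2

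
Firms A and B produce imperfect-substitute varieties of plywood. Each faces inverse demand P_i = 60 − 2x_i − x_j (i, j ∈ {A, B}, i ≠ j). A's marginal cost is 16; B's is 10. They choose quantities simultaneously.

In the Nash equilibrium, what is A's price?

Firm A's profit: π = x_A(60 − 2x_A − x_B) − 16x_A.
∂π/∂x_A = 44 − 4x_A − x_B = 0 ⇒ x_A = 11 − 0.25x_B.
Similarly x_B = 12.5 − 0.25x_A.
Solving the two reaction functions simultaneously: (1 − (−0.25)(−0.25))x_A = 11 − 0.25·12.5, so 0.9375x_A = 7.875 and x_A = 8.4.
Then x_B = 12.5 − 0.25·8.4 = 10.4.
P_A = 60 − 2·8.4 − 10.4 = 32.8.

32.8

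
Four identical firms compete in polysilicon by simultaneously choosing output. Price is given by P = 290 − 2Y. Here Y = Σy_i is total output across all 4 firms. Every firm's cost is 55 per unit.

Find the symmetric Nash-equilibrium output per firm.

A representative firm's profit is π_i = y_i(290 − 2Y) − 55y_i, with Y = y_i + Σ_{j≠i} y_j.
First-order condition: 235 − 4y_i − 2Σ_{j≠i} y_j = 0.
Imposing symmetry (y_j = y for all j) turns Σ_{j≠i} y_j into 3y, so 235 = 10y and y = 23.5.

23.5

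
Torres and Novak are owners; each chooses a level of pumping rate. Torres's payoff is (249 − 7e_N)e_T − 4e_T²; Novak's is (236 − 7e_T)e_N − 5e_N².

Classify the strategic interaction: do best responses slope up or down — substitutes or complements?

Expanding Torres's payoff: 249e_T − 7e_Ne_T − 4e_T².
∂π/∂e_T = 249 − 7e_N − 8e_T = 0, so e_T = 31.125 − 0.875e_N.
The best-response slope de_T/de_N = −0.875 < 0: the reaction function is downward-sloping, so the choices are strategic substitutes.

strategic substitutes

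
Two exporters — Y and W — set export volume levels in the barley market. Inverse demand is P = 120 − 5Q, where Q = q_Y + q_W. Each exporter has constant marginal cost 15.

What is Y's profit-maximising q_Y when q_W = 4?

Exporter Y's profit: π = q_Y(120 − 5(q_Y + q_W)) − 15q_Y.
∂π/∂q_Y = 105 − 10q_Y − 5q_W = 0, so q_Y = 10.5 − 0.5q_W.
At q_W = 4: q_Y = 10.5 − 0.5·4 = 8.5.

8.5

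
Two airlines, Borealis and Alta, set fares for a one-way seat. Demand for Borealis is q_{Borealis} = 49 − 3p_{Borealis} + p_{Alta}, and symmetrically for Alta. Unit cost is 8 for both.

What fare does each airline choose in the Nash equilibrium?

14.6

Borealis's profit: π = (p_{Borealis} − 8)(49 − 3p_{Borealis} + p_{Alta}).
∂π/∂p_{Borealis} = 73 − 6p_{Borealis} + p_{Alta} = 0 ⇒ p_{Borealis} = 73/6 + (1/6)p_{Alta}.
By symmetry p_{Alta} = p_{Borealis}; substituting into the reaction function, (5/6)p_{Borealis} = 73/6 and p_{Borealis} = 14.6.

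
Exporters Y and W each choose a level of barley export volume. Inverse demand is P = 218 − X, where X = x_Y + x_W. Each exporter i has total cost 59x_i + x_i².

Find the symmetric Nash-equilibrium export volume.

31.8

Exporter Y's profit: π = x_Y(218 − (x_Y + x_W)) − 59x_Y − x_Y².
∂π/∂x_Y = 159 − 4x_Y − x_W = 0, so x_Y = 39.75 − 0.25x_W.
By symmetry x_W = x_Y; substituting into the reaction function, 1.25x_Y = 39.75 and x_Y = 31.8.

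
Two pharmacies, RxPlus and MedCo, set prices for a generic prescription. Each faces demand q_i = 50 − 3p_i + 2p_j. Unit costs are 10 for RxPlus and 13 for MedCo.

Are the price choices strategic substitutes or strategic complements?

RxPlus's profit: π = (p_{RxPlus} − 10)(50 − 3p_{RxPlus} + 2p_{MedCo}).
∂π/∂p_{RxPlus} = 80 − 6p_{RxPlus} + 2p_{MedCo} = 0 ⇒ p_{RxPlus} = 40/3 + (1/3)p_{MedCo}.
The best-response slope dp_{RxPlus}/dp_{MedCo} = 1/3 > 0: the reaction function is upward-sloping, so the choices are strategic complements.

strategic complements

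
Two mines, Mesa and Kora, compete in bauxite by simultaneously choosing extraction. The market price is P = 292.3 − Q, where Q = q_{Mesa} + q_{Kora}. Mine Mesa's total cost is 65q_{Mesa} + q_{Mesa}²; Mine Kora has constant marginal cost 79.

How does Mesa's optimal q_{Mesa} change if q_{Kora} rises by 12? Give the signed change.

-3

Mine Mesa's profit: π = q_{Mesa}(292.3 − (q_{Mesa} + q_{Kora})) − 65q_{Mesa} − q_{Mesa}².
∂π/∂q_{Mesa} = 227.3 − 4q_{Mesa} − q_{Kora} = 0, so q_{Mesa} = 56.825 − 0.25q_{Kora}.
The reaction-function slope is −0.25, so a 12-unit rise in q_{Kora} moves q_{Mesa} by −0.25 × 12 = −3. Mesa's best response falls — the actions are strategic substitutes.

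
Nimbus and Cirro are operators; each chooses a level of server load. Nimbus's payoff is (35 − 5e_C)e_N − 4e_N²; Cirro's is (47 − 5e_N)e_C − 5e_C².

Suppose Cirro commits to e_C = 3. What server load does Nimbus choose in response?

Expanding Nimbus's payoff: 35e_N − 5e_Ce_N − 4e_N².
∂π/∂e_N = 35 − 5e_C − 8e_N = 0, so e_N = 4.375 − 0.625e_C.
At e_C = 3: e_N = 4.375 − 0.625·3 = 2.5.

2.5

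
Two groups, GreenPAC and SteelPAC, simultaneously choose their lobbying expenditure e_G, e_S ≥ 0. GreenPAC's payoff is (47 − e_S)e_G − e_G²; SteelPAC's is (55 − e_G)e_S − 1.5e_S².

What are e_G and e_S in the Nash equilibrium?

17.2, 12.6

Expanding GreenPAC's payoff: 47e_G − e_Se_G − e_G².
∂π/∂e_G = 47 − e_S − 2e_G = 0, so e_G = 23.5 − 0.5e_S.
Likewise for SteelPAC: e_S = 55/3 − (1/3)e_G.
Solving the two reaction functions simultaneously: (1 − (−0.5)(−1/3))e_G = 23.5 − 0.5·(55/3), so (5/6)e_G = 43/3 and e_G = 17.2.
Then e_S = 55/3 − (1/3)·17.2 = 12.6.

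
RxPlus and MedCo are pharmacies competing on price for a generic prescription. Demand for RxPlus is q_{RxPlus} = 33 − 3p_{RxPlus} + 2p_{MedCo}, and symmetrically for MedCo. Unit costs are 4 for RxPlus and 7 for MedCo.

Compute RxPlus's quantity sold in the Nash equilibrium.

RxPlus's profit: π = (p_{RxPlus} − 4)(33 − 3p_{RxPlus} + 2p_{MedCo}).
∂π/∂p_{RxPlus} = 45 − 6p_{RxPlus} + 2p_{MedCo} = 0 ⇒ p_{RxPlus} = 7.5 + (1/3)p_{MedCo}.
Similarly p_{MedCo} = 9 + (1/3)p_{RxPlus}.
Plugging p_{MedCo} into RxPlus's best response: p_{RxPlus} = 7.5 + (1/3)(9 + (1/3)p_{RxPlus}) ⇒ (8/9)p_{RxPlus} = 10.5, so p_{RxPlus} = 11.8125.
Then p_{MedCo} = 9 + (1/3)·11.8125 = 12.9375.
q_{RxPlus} = 33 − 3·11.8125 + 2·12.9375 = 23.4375.

23.4375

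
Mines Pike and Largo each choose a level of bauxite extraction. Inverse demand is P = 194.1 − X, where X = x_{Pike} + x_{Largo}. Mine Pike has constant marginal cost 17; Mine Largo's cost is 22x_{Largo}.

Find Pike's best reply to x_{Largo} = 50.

Mine Pike's profit: π = x_{Pike}(194.1 − (x_{Pike} + x_{Largo})) − 17x_{Pike}.
∂π/∂x_{Pike} = 177.1 − 2x_{Pike} − x_{Largo} = 0, so x_{Pike} = 88.55 − 0.5x_{Largo}.
At x_{Largo} = 50: x_{Pike} = 88.55 − 0.5·50 = 63.55.

63.55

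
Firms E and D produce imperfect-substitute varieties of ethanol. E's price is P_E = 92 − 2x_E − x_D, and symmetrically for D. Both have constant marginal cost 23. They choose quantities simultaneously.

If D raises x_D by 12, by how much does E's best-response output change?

Firm E's profit: π = x_E(92 − 2x_E − x_D) − 23x_E.
∂π/∂x_E = 69 − 4x_E − x_D = 0 ⇒ x_E = 17.25 − 0.25x_D.
The reaction-function slope is −0.25, so a 12-unit rise in x_D moves x_E by −0.25 × 12 = −3. E's best response falls — the actions are strategic substitutes.

-3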